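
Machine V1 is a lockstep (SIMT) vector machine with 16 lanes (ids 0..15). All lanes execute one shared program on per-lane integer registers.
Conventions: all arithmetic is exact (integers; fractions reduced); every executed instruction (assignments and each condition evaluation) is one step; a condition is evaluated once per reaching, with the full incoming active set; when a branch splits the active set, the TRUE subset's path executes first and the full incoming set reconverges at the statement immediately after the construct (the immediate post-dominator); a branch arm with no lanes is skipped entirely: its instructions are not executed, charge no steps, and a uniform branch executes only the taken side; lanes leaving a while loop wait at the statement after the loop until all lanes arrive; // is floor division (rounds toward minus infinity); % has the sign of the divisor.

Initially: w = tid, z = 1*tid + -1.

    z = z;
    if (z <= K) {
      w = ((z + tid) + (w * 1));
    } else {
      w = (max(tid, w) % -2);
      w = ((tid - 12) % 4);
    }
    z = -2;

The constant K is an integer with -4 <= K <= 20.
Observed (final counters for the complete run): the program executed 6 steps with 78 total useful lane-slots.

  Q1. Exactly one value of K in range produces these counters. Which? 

Answer: K = 0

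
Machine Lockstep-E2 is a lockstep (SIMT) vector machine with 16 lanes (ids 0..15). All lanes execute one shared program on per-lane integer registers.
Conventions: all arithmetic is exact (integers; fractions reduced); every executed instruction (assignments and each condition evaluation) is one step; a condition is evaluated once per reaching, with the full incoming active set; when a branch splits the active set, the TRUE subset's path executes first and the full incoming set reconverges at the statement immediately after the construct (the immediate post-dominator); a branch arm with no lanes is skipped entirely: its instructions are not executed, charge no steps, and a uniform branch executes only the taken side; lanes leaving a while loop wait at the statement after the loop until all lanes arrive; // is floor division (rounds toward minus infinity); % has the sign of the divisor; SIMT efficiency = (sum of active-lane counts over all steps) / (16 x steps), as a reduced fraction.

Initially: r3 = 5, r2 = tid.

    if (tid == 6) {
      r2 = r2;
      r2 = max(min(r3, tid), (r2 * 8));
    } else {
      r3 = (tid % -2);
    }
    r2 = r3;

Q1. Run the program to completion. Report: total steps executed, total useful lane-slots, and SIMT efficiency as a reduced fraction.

Answer: 5 steps, 49 useful, 49/80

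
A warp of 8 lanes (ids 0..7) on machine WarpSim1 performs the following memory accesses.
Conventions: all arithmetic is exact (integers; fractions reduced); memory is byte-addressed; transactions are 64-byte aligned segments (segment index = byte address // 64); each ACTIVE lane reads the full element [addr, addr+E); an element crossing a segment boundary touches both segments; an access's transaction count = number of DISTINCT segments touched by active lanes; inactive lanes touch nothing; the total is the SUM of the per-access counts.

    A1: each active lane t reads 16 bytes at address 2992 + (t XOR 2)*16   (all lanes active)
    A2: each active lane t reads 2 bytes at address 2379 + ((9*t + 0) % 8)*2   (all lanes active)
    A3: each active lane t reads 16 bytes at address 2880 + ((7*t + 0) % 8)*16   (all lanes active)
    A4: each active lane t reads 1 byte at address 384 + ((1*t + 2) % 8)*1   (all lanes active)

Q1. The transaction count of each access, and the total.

A1: 3 transactions
A2: 1 transaction
A3: 2 transactions
A4: 1 transaction

Answer: 3,1,2,1; total 7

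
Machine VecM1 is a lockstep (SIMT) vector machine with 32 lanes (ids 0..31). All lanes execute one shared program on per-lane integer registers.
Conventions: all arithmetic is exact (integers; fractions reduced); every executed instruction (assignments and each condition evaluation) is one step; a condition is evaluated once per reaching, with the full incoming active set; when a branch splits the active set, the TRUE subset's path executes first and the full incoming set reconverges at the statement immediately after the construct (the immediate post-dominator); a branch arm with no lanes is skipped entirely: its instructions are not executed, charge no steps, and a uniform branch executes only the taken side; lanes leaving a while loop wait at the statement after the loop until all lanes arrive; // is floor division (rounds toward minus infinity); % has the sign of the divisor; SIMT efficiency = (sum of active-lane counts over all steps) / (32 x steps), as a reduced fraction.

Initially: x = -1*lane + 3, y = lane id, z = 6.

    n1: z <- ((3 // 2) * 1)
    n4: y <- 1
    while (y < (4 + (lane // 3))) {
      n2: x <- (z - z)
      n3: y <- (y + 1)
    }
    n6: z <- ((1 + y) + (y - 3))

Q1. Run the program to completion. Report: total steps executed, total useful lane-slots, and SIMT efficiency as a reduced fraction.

Answer: 43 steps, 881 useful, 881/1376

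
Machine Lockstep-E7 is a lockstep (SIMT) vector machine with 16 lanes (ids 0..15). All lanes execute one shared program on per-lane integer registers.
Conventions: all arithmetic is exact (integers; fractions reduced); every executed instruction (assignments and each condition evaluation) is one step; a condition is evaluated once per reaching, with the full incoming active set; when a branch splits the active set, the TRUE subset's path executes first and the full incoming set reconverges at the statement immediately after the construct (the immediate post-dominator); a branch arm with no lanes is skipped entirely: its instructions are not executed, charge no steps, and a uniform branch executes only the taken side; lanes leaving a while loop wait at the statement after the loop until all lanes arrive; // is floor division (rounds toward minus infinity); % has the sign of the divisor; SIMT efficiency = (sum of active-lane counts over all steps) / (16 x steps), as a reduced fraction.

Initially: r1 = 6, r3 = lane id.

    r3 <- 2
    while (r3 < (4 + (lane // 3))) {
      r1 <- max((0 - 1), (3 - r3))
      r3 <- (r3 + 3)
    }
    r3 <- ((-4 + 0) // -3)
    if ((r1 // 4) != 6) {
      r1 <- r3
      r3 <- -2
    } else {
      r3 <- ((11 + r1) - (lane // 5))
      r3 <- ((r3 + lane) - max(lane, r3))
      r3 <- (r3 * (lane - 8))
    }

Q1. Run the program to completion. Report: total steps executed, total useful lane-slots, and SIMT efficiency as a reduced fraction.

Answer: 15 steps, 177 useful, 59/80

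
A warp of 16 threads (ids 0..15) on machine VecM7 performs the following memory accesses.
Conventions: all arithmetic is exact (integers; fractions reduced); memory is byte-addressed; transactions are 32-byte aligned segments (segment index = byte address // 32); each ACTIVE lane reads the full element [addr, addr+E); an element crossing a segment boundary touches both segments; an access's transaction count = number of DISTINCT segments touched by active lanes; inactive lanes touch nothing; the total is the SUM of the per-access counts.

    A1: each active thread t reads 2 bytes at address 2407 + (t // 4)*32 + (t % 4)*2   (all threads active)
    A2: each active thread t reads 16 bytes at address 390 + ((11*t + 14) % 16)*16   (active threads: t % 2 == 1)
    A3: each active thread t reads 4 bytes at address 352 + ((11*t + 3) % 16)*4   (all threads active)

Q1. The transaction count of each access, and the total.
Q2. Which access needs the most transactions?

A1: 4 transactions
A2: 9 transactions
A3: 2 transactions

Answer: 4,9,2; total 15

Answer: A2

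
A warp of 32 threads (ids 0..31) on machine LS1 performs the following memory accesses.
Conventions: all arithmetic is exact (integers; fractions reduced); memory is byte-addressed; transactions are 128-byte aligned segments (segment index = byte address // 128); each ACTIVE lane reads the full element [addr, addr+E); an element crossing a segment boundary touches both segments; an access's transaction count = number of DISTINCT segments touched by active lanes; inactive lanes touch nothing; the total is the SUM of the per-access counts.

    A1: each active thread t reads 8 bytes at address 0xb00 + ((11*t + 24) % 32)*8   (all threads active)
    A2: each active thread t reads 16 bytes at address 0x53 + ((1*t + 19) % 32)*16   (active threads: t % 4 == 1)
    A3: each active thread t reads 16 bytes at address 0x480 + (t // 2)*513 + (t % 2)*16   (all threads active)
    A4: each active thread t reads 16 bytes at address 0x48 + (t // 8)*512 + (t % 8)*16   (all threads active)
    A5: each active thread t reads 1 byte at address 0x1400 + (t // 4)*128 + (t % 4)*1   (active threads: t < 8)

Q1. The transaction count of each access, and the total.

A1: 2 transactions
A2: 5 transactions
A3: 16 transactions
A4: 8 transactions
A5: 2 transactions

Answer: 2,5,16,8,2; total 33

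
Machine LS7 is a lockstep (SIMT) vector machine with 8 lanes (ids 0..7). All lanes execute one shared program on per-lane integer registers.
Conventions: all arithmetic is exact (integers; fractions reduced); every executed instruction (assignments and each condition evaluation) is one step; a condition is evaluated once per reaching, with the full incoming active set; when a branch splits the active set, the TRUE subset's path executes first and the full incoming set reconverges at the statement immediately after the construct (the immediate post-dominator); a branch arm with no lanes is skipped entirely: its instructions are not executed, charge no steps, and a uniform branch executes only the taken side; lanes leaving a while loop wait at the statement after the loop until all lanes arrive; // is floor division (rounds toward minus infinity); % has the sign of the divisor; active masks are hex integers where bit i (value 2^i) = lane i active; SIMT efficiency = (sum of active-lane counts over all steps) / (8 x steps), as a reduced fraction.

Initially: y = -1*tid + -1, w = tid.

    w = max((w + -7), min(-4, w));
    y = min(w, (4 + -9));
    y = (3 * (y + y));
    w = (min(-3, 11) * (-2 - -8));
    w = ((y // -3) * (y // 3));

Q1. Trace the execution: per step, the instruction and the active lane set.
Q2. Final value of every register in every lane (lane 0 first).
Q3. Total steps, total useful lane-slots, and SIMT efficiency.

step 0: w <- max((w + -7), min(-4, w)) 0xff
step 1: y <- min(w, (4 + -9))        0xff
step 2: y <- (3 * (y + y))           0xff
step 3: w <- (min(-3, 11) * (-2 - -8)) 0xff
step 4: w <- ((y // -3) * (y // 3))  0xff

Answer: 5 steps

y: -30,-30,-30,-30,-30,-30,-30,-30
w: -100,-100,-100,-100,-100,-100,-100,-100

steps = 5; useful = 40; efficiency = 40/40 = 1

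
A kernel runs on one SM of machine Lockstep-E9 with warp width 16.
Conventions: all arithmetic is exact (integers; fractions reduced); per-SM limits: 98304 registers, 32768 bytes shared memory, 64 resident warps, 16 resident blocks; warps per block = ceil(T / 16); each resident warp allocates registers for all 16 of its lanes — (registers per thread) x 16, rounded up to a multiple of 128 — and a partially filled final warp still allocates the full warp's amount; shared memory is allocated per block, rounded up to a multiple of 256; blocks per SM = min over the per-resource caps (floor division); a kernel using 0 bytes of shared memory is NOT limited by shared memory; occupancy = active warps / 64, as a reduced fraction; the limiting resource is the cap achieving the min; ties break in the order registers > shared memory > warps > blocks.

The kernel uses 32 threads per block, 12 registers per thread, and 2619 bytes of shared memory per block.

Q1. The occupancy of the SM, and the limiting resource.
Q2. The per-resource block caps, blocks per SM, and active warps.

Answer: occupancy 11/32, limited by shared memory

registers: 192 blocks
shared memory: 11 blocks
warps: 32 blocks
blocks: 16 blocks

Answer: 11 blocks, 22 active warps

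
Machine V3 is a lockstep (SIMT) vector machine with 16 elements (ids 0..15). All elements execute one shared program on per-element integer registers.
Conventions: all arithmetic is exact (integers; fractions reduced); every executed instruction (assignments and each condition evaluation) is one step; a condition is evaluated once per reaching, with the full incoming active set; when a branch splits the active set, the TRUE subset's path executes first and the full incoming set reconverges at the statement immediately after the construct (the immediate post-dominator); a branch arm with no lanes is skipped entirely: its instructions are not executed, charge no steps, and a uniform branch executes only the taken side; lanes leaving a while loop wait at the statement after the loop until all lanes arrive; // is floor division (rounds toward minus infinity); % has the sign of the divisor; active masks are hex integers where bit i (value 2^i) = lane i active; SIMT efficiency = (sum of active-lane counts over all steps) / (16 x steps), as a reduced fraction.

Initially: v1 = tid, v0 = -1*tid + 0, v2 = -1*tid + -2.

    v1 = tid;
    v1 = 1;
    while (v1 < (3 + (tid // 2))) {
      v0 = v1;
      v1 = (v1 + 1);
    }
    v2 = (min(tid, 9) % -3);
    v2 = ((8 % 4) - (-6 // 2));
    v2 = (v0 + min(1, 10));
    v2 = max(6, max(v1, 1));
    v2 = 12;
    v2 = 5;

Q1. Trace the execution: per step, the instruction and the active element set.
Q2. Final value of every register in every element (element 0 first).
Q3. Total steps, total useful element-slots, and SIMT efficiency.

step 0: v1 <- tid                    0xffff
step 1: v1 <- 1                      0xffff
step 2: eval (v1 < (3 + (tid // 2))) 0xffff
step 3: v0 <- v1                     0xffff
step 4: v1 <- (v1 + 1)               0xffff
step 5: eval (v1 < (3 + (tid // 2))) 0xffff
step 6: v0 <- v1                     0xffff
step 7: v1 <- (v1 + 1)               0xffff
step 8: eval (v1 < (3 + (tid // 2))) 0xffff
step 9: v0 <- v1                     0xfffc
step 10: v1 <- (v1 + 1)               0xfffc
step 11: eval (v1 < (3 + (tid // 2))) 0xfffc
step 12: v0 <- v1                     0xfff0
step 13: v1 <- (v1 + 1)               0xfff0
step 14: eval (v1 < (3 + (tid // 2))) 0xfff0
step 15: v0 <- v1                     0xffc0
step 16: v1 <- (v1 + 1)               0xffc0
step 17: eval (v1 < (3 + (tid // 2))) 0xffc0
step 18: v0 <- v1                     0xff00
step 19: v1 <- (v1 + 1)               0xff00
step 20: eval (v1 < (3 + (tid // 2))) 0xff00
step 21: v0 <- v1                     0xfc00
step 22: v1 <- (v1 + 1)               0xfc00
step 23: eval (v1 < (3 + (tid // 2))) 0xfc00
step 24: v0 <- v1                     0xf000
step 25: v1 <- (v1 + 1)               0xf000
step 26: eval (v1 < (3 + (tid // 2))) 0xf000
step 27: v0 <- v1                     0xc000
step 28: v1 <- (v1 + 1)               0xc000
step 29: eval (v1 < (3 + (tid // 2))) 0xc000
step 30: v2 <- (min(tid, 9) % -3)     0xffff
step 31: v2 <- ((8 % 4) - (-6 // 2))  0xffff
step 32: v2 <- (v0 + min(1, 10))      0xffff
step 33: v2 <- max(6, max(v1, 1))     0xffff
step 34: v2 <- 12                     0xffff
step 35: v2 <- 5                      0xffff

Answer: 36 steps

v1: 3,3,4,4,5,5,6,6,7,7,8,8,9,9,10,10
v0: 2,2,3,3,4,4,5,5,6,6,7,7,8,8,9,9
v2: 5,5,5,5,5,5,5,5,5,5,5,5,5,5,5,5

steps = 36; useful = 408; efficiency = 408/576 = 17/24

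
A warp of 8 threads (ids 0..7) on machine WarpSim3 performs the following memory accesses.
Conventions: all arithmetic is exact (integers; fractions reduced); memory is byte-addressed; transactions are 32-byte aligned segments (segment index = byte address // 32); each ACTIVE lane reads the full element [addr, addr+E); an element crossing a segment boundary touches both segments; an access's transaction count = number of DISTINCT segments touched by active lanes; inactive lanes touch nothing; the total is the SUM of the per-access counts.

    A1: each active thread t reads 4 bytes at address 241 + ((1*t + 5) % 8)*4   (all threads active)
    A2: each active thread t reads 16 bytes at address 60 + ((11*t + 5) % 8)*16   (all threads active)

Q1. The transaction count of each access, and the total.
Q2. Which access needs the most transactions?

A1: 2 transactions
A2: 5 transactions

Answer: 2,5; total 7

Answer: A2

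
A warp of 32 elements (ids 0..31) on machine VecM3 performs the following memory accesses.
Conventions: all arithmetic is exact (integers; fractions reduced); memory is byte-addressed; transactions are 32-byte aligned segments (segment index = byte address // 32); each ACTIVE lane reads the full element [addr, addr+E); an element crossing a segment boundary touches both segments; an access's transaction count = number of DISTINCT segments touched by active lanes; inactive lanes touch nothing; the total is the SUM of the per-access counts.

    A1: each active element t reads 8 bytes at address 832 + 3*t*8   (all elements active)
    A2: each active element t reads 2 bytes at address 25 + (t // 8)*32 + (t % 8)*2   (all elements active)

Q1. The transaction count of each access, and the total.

A1: 24 transactions
A2: 5 transactions

Answer: 24,5; total 29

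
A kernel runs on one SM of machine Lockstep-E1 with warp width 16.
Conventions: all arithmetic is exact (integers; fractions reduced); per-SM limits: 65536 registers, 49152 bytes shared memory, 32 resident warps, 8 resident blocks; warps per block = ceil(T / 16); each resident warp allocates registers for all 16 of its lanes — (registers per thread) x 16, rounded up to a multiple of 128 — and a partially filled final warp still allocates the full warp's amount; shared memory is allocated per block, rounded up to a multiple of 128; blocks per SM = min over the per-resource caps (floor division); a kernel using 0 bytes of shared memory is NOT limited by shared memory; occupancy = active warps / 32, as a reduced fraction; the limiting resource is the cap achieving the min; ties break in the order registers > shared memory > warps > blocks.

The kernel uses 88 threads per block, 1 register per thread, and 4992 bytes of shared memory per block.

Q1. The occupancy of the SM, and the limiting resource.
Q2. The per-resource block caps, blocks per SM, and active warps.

Answer: occupancy 15/16, limited by warps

registers: 85 blocks
shared memory: 9 blocks
warps: 5 blocks
blocks: 8 blocks

Answer: 5 blocks, 30 active warps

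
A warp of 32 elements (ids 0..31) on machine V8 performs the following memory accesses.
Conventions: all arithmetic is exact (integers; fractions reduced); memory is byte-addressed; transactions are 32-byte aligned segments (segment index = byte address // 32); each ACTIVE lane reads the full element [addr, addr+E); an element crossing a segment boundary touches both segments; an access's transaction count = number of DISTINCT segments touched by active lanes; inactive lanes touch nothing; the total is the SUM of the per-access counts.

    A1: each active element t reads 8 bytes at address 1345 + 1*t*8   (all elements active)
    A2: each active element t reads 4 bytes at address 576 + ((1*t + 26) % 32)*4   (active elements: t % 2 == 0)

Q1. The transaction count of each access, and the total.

A1: 9 transactions
A2: 4 transactions

Answer: 9,4; total 13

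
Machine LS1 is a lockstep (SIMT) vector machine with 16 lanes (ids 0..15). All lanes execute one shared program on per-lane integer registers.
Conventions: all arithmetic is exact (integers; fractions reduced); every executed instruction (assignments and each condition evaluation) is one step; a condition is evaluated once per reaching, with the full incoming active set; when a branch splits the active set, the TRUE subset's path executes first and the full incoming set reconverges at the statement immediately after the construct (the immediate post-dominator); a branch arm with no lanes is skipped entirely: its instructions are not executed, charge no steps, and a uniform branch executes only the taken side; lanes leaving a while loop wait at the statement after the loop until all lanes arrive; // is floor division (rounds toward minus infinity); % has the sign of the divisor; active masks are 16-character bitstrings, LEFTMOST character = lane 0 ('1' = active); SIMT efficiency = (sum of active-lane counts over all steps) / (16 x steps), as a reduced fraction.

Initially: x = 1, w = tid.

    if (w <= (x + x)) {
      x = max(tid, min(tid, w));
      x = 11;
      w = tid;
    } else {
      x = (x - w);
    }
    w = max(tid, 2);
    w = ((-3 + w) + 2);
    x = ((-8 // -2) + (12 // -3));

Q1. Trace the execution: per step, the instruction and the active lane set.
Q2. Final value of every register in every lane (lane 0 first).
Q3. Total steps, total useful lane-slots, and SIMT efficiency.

step 0: eval (w <= (x + x))          1111111111111111
step 1: x <- max(tid, min(tid, w))   1110000000000000
step 2: x <- 11                      1110000000000000
step 3: w <- tid                     1110000000000000
step 4: x <- (x - w)                 0001111111111111
step 5: w <- max(tid, 2)             1111111111111111
step 6: w <- ((-3 + w) + 2)          1111111111111111
step 7: x <- ((-8 // -2) + (12 // -3)) 1111111111111111

Answer: 8 steps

x: 0,0,0,0,0,0,0,0,0,0,0,0,0,0,0,0
w: 1,1,1,2,3,4,5,6,7,8,9,10,11,12,13,14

steps = 8; useful = 86; efficiency = 86/128 = 43/64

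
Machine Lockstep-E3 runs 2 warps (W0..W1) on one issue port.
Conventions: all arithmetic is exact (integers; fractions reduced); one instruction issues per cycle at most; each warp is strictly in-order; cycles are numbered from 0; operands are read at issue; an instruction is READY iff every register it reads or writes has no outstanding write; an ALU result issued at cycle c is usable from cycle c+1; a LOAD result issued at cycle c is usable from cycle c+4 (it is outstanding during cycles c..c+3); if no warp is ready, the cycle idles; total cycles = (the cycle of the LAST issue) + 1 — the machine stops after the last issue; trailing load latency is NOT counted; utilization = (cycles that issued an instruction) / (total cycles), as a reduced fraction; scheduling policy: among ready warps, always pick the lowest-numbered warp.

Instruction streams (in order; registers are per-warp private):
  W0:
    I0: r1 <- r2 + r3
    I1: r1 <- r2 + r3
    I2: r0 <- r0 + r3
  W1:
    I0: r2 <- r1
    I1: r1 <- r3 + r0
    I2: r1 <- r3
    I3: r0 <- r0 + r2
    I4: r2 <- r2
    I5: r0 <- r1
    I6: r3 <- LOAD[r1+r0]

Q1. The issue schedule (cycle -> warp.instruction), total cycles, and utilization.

cycle 0: W0.I0
cycle 1: W0.I1
cycle 2: W0.I2
cycle 3: W1.I0
cycle 4: W1.I1
cycle 5: W1.I2
cycle 6: W1.I3
cycle 7: W1.I4
cycle 8: W1.I5
cycle 9: W1.I6

Answer: 10 cycles, utilization 1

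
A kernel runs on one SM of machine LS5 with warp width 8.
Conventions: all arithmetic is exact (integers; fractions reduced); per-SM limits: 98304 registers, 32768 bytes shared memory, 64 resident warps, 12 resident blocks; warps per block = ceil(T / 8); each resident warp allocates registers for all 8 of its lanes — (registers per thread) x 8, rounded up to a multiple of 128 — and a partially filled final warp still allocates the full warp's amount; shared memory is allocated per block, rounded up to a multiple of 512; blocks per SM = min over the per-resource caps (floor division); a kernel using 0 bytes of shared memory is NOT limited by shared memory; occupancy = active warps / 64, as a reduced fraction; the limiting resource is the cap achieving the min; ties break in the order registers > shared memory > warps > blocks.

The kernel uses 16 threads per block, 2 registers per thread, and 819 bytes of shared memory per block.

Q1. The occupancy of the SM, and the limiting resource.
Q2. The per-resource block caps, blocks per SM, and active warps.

Answer: occupancy 3/8, limited by blocks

registers: 384 blocks
shared memory: 32 blocks
warps: 32 blocks
blocks: 12 blocks

Answer: 12 blocks, 24 active warps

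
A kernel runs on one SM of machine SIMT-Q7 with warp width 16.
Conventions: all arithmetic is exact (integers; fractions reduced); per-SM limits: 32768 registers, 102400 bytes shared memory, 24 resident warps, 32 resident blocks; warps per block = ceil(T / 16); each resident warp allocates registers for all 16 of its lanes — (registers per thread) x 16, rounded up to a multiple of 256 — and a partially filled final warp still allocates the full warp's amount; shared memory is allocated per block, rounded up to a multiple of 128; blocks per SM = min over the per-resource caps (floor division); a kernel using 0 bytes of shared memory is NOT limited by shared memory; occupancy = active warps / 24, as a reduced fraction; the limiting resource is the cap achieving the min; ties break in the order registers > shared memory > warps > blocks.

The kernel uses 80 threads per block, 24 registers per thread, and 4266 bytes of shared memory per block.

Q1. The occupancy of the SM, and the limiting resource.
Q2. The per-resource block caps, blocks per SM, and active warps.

Answer: occupancy 5/6, limited by warps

registers: 12 blocks
shared memory: 23 blocks
warps: 4 blocks
blocks: 32 blocks

Answer: 4 blocks, 20 active warps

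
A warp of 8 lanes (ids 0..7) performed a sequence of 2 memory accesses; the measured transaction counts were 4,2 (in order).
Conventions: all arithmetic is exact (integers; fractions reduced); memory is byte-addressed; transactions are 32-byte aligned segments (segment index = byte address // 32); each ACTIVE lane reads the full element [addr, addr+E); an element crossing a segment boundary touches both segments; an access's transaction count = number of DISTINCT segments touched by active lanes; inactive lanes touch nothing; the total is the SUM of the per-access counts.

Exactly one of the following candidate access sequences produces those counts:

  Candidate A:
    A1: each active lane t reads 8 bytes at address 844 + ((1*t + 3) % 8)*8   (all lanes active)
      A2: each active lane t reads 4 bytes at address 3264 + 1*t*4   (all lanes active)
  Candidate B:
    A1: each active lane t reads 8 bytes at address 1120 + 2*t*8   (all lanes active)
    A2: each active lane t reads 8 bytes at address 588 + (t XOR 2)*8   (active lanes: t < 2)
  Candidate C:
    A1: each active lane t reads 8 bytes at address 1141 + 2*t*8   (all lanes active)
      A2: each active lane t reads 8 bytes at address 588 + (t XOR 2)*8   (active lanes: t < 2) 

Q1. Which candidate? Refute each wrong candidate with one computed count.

A: A1 gives 3 transactions, not 4
C: A1 gives 5 transactions, not 4
B: all counts match (4,2)

Answer: B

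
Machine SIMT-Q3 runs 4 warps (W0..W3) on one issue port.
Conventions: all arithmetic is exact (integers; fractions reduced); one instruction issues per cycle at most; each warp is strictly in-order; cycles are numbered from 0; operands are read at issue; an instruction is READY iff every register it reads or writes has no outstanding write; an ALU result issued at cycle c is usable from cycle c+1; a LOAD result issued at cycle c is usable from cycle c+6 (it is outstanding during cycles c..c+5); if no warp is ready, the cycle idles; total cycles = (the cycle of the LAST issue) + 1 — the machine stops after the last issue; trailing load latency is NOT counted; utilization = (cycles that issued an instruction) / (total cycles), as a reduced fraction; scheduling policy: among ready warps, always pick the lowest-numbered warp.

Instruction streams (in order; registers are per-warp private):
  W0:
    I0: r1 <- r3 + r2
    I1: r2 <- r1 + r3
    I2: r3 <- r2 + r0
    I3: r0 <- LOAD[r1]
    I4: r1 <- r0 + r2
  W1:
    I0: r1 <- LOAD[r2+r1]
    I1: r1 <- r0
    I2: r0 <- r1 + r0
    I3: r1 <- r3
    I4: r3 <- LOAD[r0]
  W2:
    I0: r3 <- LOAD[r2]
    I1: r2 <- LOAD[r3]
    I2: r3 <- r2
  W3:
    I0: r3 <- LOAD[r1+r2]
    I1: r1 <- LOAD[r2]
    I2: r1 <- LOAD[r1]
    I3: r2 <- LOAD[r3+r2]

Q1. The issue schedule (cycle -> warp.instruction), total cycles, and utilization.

cycle 0: W0.I0
cycle 1: W0.I1
cycle 2: W0.I2
cycle 3: W0.I3
cycle 4: W1.I0
cycle 5: W2.I0
cycle 6: W3.I0
cycle 7: W3.I1
cycle 8: idle
cycle 9: W0.I4
cycle 10: W1.I1
cycle 11: W1.I2
cycle 12: W1.I3
cycle 13: W1.I4
cycle 14: W2.I1
cycle 15: W3.I2
cycle 16: W3.I3
cycle 17: idle
cycle 18: idle
cycle 19: idle
cycle 20: W2.I2

Answer: 21 cycles, utilization 17/21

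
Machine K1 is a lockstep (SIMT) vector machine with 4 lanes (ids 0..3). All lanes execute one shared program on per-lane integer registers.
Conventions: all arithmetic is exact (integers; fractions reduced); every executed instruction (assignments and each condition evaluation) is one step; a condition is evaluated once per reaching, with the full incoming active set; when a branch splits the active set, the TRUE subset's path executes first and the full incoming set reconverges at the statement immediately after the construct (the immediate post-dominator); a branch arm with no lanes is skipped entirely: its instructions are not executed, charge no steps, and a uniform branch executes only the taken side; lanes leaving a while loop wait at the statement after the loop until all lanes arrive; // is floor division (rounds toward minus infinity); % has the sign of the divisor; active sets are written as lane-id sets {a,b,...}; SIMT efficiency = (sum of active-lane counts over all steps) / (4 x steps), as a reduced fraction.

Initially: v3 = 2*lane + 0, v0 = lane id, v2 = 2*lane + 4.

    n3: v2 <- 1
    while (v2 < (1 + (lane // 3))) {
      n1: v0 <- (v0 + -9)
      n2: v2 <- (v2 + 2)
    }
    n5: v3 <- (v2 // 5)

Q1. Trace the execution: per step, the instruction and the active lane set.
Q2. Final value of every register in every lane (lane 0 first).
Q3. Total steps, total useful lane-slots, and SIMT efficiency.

step 0: v2 <- 1                      {0,1,2,3}
step 1: eval (v2 < (1 + (lane // 3))) {0,1,2,3}
step 2: v0 <- (v0 + -9)              {3}
step 3: v2 <- (v2 + 2)               {3}
step 4: eval (v2 < (1 + (lane // 3))) {3}
step 5: v3 <- (v2 // 5)              {0,1,2,3}

Answer: 6 steps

v3: 0,0,0,0
v0: 0,1,2,-6
v2: 1,1,1,3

steps = 6; useful = 15; efficiency = 15/24 = 5/8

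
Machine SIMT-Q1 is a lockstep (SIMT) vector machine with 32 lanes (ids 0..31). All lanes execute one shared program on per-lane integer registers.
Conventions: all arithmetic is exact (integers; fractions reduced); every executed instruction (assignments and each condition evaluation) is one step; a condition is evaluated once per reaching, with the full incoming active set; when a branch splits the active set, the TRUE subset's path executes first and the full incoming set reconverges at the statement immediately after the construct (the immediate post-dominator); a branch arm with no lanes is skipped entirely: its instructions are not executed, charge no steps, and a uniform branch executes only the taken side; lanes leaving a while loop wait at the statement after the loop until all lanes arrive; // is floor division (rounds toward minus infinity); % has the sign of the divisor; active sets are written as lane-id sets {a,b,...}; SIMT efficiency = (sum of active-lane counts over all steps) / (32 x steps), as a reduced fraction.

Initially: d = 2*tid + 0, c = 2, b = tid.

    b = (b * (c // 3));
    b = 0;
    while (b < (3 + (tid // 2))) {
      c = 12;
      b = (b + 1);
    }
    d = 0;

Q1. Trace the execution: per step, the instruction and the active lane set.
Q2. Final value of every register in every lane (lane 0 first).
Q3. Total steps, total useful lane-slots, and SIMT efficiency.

step 0: b <- (b * (c // 3))          {0,1,2,3,4,5,6,7,8,9,10,11,12,13,14,15,16,17,18,19,20,21,22,23,24,25,26,27,28,29,30,31}
step 1: b <- 0                       {0,1,2,3,4,5,6,7,8,9,10,11,12,13,14,15,16,17,18,19,20,21,22,23,24,25,26,27,28,29,30,31}
step 2: eval (b < (3 + (tid // 2)))  {0,1,2,3,4,5,6,7,8,9,10,11,12,13,14,15,16,17,18,19,20,21,22,23,24,25,26,27,28,29,30,31}
step 3: c <- 12                      {0,1,2,3,4,5,6,7,8,9,10,11,12,13,14,15,16,17,18,19,20,21,22,23,24,25,26,27,28,29,30,31}
step 4: b <- (b + 1)                 {0,1,2,3,4,5,6,7,8,9,10,11,12,13,14,15,16,17,18,19,20,21,22,23,24,25,26,27,28,29,30,31}
step 5: eval (b < (3 + (tid // 2)))  {0,1,2,3,4,5,6,7,8,9,10,11,12,13,14,15,16,17,18,19,20,21,22,23,24,25,26,27,28,29,30,31}
step 6: c <- 12                      {0,1,2,3,4,5,6,7,8,9,10,11,12,13,14,15,16,17,18,19,20,21,22,23,24,25,26,27,28,29,30,31}
step 7: b <- (b + 1)                 {0,1,2,3,4,5,6,7,8,9,10,11,12,13,14,15,16,17,18,19,20,21,22,23,24,25,26,27,28,29,30,31}
step 8: eval (b < (3 + (tid // 2)))  {0,1,2,3,4,5,6,7,8,9,10,11,12,13,14,15,16,17,18,19,20,21,22,23,24,25,26,27,28,29,30,31}
step 9: c <- 12                      {0,1,2,3,4,5,6,7,8,9,10,11,12,13,14,15,16,17,18,19,20,21,22,23,24,25,26,27,28,29,30,31}
step 10: b <- (b + 1)                 {0,1,2,3,4,5,6,7,8,9,10,11,12,13,14,15,16,17,18,19,20,21,22,23,24,25,26,27,28,29,30,31}
step 11: eval (b < (3 + (tid // 2)))  {0,1,2,3,4,5,6,7,8,9,10,11,12,13,14,15,16,17,18,19,20,21,22,23,24,25,26,27,28,29,30,31}
step 12: c <- 12                      {2,3,4,5,6,7,8,9,10,11,12,13,14,15,16,17,18,19,20,21,22,23,24,25,26,27,28,29,30,31}
step 13: b <- (b + 1)                 {2,3,4,5,6,7,8,9,10,11,12,13,14,15,16,17,18,19,20,21,22,23,24,25,26,27,28,29,30,31}
step 14: eval (b < (3 + (tid // 2)))  {2,3,4,5,6,7,8,9,10,11,12,13,14,15,16,17,18,19,20,21,22,23,24,25,26,27,28,29,30,31}
step 15: c <- 12                      {4,5,6,7,8,9,10,11,12,13,14,15,16,17,18,19,20,21,22,23,24,25,26,27,28,29,30,31}
step 16: b <- (b + 1)                 {4,5,6,7,8,9,10,11,12,13,14,15,16,17,18,19,20,21,22,23,24,25,26,27,28,29,30,31}
step 17: eval (b < (3 + (tid // 2)))  {4,5,6,7,8,9,10,11,12,13,14,15,16,17,18,19,20,21,22,23,24,25,26,27,28,29,30,31}
step 18: c <- 12                      {6,7,8,9,10,11,12,13,14,15,16,17,18,19,20,21,22,23,24,25,26,27,28,29,30,31}
step 19: b <- (b + 1)                 {6,7,8,9,10,11,12,13,14,15,16,17,18,19,20,21,22,23,24,25,26,27,28,29,30,31}
step 20: eval (b < (3 + (tid // 2)))  {6,7,8,9,10,11,12,13,14,15,16,17,18,19,20,21,22,23,24,25,26,27,28,29,30,31}
step 21: c <- 12                      {8,9,10,11,12,13,14,15,16,17,18,19,20,21,22,23,24,25,26,27,28,29,30,31}
step 22: b <- (b + 1)                 {8,9,10,11,12,13,14,15,16,17,18,19,20,21,22,23,24,25,26,27,28,29,30,31}
step 23: eval (b < (3 + (tid // 2)))  {8,9,10,11,12,13,14,15,16,17,18,19,20,21,22,23,24,25,26,27,28,29,30,31}
step 24: c <- 12                      {10,11,12,13,14,15,16,17,18,19,20,21,22,23,24,25,26,27,28,29,30,31}
step 25: b <- (b + 1)                 {10,11,12,13,14,15,16,17,18,19,20,21,22,23,24,25,26,27,28,29,30,31}
step 26: eval (b < (3 + (tid // 2)))  {10,11,12,13,14,15,16,17,18,19,20,21,22,23,24,25,26,27,28,29,30,31}
step 27: c <- 12                      {12,13,14,15,16,17,18,19,20,21,22,23,24,25,26,27,28,29,30,31}
step 28: b <- (b + 1)                 {12,13,14,15,16,17,18,19,20,21,22,23,24,25,26,27,28,29,30,31}
step 29: eval (b < (3 + (tid // 2)))  {12,13,14,15,16,17,18,19,20,21,22,23,24,25,26,27,28,29,30,31}
step 30: c <- 12                      {14,15,16,17,18,19,20,21,22,23,24,25,26,27,28,29,30,31}
step 31: b <- (b + 1)                 {14,15,16,17,18,19,20,21,22,23,24,25,26,27,28,29,30,31}
step 32: eval (b < (3 + (tid // 2)))  {14,15,16,17,18,19,20,21,22,23,24,25,26,27,28,29,30,31}
step 33: c <- 12                      {16,17,18,19,20,21,22,23,24,25,26,27,28,29,30,31}
step 34: b <- (b + 1)                 {16,17,18,19,20,21,22,23,24,25,26,27,28,29,30,31}
step 35: eval (b < (3 + (tid // 2)))  {16,17,18,19,20,21,22,23,24,25,26,27,28,29,30,31}
step 36: c <- 12                      {18,19,20,21,22,23,24,25,26,27,28,29,30,31}
step 37: b <- (b + 1)                 {18,19,20,21,22,23,24,25,26,27,28,29,30,31}
step 38: eval (b < (3 + (tid // 2)))  {18,19,20,21,22,23,24,25,26,27,28,29,30,31}
step 39: c <- 12                      {20,21,22,23,24,25,26,27,28,29,30,31}
step 40: b <- (b + 1)                 {20,21,22,23,24,25,26,27,28,29,30,31}
step 41: eval (b < (3 + (tid // 2)))  {20,21,22,23,24,25,26,27,28,29,30,31}
step 42: c <- 12                      {22,23,24,25,26,27,28,29,30,31}
step 43: b <- (b + 1)                 {22,23,24,25,26,27,28,29,30,31}
step 44: eval (b < (3 + (tid // 2)))  {22,23,24,25,26,27,28,29,30,31}
step 45: c <- 12                      {24,25,26,27,28,29,30,31}
step 46: b <- (b + 1)                 {24,25,26,27,28,29,30,31}
step 47: eval (b < (3 + (tid // 2)))  {24,25,26,27,28,29,30,31}
step 48: c <- 12                      {26,27,28,29,30,31}
step 49: b <- (b + 1)                 {26,27,28,29,30,31}
step 50: eval (b < (3 + (tid // 2)))  {26,27,28,29,30,31}
step 51: c <- 12                      {28,29,30,31}
step 52: b <- (b + 1)                 {28,29,30,31}
step 53: eval (b < (3 + (tid // 2)))  {28,29,30,31}
step 54: c <- 12                      {30,31}
step 55: b <- (b + 1)                 {30,31}
step 56: eval (b < (3 + (tid // 2)))  {30,31}
step 57: d <- 0                       {0,1,2,3,4,5,6,7,8,9,10,11,12,13,14,15,16,17,18,19,20,21,22,23,24,25,26,27,28,29,30,31}

Answer: 58 steps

d: 0,0,0,0,0,0,0,0,0,0,0,0,0,0,0,0,0,0,0,0,0,0,0,0,0,0,0,0,0,0,0,0
c: 12,12,12,12,12,12,12,12,12,12,12,12,12,12,12,12,12,12,12,12,12,12,12,12,12,12,12,12,12,12,12,12
b: 3,3,4,4,5,5,6,6,7,7,8,8,9,9,10,10,11,11,12,12,13,13,14,14,15,15,16,16,17,17,18,18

steps = 58; useful = 1136; efficiency = 1136/1856 = 71/116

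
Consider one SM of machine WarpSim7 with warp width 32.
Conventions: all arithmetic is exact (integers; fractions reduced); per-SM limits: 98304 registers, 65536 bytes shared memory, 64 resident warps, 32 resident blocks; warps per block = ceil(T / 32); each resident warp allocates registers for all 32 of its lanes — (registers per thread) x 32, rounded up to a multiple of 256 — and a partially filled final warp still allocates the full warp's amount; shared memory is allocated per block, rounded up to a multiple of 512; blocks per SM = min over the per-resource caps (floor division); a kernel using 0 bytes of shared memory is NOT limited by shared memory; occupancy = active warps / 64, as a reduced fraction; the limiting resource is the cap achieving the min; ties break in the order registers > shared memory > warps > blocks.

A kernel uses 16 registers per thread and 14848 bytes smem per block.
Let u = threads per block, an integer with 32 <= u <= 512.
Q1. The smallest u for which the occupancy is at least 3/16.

Answer: u = 65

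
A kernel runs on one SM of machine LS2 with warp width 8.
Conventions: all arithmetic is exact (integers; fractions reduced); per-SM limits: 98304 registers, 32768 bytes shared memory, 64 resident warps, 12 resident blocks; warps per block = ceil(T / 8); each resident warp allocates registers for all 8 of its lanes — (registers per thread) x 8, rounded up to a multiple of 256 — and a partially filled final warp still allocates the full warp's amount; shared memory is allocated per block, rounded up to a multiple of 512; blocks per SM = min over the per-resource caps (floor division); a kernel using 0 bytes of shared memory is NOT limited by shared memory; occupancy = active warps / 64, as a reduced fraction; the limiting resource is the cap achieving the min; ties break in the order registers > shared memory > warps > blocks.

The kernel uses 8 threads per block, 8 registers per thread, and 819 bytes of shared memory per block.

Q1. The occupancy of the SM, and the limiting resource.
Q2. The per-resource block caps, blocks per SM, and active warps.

Answer: occupancy 3/16, limited by blocks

registers: 384 blocks
shared memory: 32 blocks
warps: 64 blocks
blocks: 12 blocks

Answer: 12 blocks, 12 active warps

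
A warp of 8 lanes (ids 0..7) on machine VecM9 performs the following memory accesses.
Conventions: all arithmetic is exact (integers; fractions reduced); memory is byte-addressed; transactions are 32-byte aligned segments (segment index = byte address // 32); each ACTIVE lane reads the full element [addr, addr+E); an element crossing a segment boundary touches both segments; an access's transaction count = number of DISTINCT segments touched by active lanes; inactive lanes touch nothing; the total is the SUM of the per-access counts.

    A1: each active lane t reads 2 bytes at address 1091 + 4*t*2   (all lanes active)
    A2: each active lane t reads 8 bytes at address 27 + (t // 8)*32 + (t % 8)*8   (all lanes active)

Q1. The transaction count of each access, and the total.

A1: 2 transactions
A2: 3 transactions

Answer: 2,3; total 5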